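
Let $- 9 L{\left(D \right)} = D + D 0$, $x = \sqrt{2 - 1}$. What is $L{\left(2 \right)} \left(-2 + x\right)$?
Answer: $\frac{2}{9} \approx 0.22222$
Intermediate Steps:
$x = 1$ ($x = \sqrt{1} = 1$)
$L{\left(D \right)} = - \frac{D}{9}$ ($L{\left(D \right)} = - \frac{D + D 0}{9} = - \frac{D + 0}{9} = - \frac{D}{9}$)
$L{\left(2 \right)} \left(-2 + x\right) = \left(- \frac{1}{9}\right) 2 \left(-2 + 1\right) = \left(- \frac{2}{9}\right) \left(-1\right) = \frac{2}{9}$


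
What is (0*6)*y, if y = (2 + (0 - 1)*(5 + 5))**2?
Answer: 0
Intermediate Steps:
y = 64 (y = (2 - 1*10)**2 = (2 - 10)**2 = (-8)**2 = 64)
(0*6)*y = (0*6)*64 = 0*64 = 0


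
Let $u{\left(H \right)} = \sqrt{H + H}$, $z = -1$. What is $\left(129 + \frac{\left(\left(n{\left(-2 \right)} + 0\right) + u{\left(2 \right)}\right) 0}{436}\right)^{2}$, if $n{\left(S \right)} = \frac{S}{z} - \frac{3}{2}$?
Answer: $16641$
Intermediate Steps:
$n{\left(S \right)} = - \frac{3}{2} - S$ ($n{\left(S \right)} = \frac{S}{-1} - \frac{3}{2} = S \left(-1\right) - \frac{3}{2} = - S - \frac{3}{2} = - \frac{3}{2} - S$)
$u{\left(H \right)} = \sqrt{2} \sqrt{H}$ ($u{\left(H \right)} = \sqrt{2 H} = \sqrt{2} \sqrt{H}$)
$\left(129 + \frac{\left(\left(n{\left(-2 \right)} + 0\right) + u{\left(2 \right)}\right) 0}{436}\right)^{2} = \left(129 + \frac{\left(\left(\left(- \frac{3}{2} - -2\right) + 0\right) + \sqrt{2} \sqrt{2}\right) 0}{436}\right)^{2} = \left(129 + \left(\left(\left(- \frac{3}{2} + 2\right) + 0\right) + 2\right) 0 \cdot \frac{1}{436}\right)^{2} = \left(129 + \left(\left(\frac{1}{2} + 0\right) + 2\right) 0 \cdot \frac{1}{436}\right)^{2} = \left(129 + \left(\frac{1}{2} + 2\right) 0 \cdot \frac{1}{436}\right)^{2} = \left(129 + \frac{5}{2} \cdot 0 \cdot \frac{1}{436}\right)^{2} = \left(129 + 0 \cdot \frac{1}{436}\right)^{2} = \left(129 + 0\right)^{2} = 129^{2} = 16641$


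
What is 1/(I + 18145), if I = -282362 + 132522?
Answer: -1/131695 ≈ -7.5933e-6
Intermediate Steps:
I = -149840
1/(I + 18145) = 1/(-149840 + 18145) = 1/(-131695) = -1/131695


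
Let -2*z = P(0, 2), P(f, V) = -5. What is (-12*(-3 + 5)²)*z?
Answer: -120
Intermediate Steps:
z = 5/2 (z = -½*(-5) = 5/2 ≈ 2.5000)
(-12*(-3 + 5)²)*z = -12*(-3 + 5)²*(5/2) = -12*2²*(5/2) = -12*4*(5/2) = -48*5/2 = -120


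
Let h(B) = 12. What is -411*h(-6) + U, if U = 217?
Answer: -4715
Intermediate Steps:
-411*h(-6) + U = -411*12 + 217 = -4932 + 217 = -4715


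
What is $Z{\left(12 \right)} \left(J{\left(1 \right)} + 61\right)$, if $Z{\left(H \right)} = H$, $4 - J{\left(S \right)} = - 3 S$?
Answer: $816$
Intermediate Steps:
$J{\left(S \right)} = 4 + 3 S$ ($J{\left(S \right)} = 4 - - 3 S = 4 + 3 S$)
$Z{\left(12 \right)} \left(J{\left(1 \right)} + 61\right) = 12 \left(\left(4 + 3 \cdot 1\right) + 61\right) = 12 \left(\left(4 + 3\right) + 61\right) = 12 \left(7 + 61\right) = 12 \cdot 68 = 816$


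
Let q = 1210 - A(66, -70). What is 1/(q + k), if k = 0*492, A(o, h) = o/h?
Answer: 35/42383 ≈ 0.00082580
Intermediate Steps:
k = 0
q = 42383/35 (q = 1210 - 66/(-70) = 1210 - 66*(-1)/70 = 1210 - 1*(-33/35) = 1210 + 33/35 = 42383/35 ≈ 1210.9)
1/(q + k) = 1/(42383/35 + 0) = 1/(42383/35) = 35/42383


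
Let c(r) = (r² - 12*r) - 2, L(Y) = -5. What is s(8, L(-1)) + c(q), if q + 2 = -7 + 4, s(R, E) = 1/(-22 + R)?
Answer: 1161/14 ≈ 82.929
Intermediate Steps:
q = -5 (q = -2 + (-7 + 4) = -2 - 3 = -5)
c(r) = -2 + r² - 12*r
s(8, L(-1)) + c(q) = 1/(-22 + 8) + (-2 + (-5)² - 12*(-5)) = 1/(-14) + (-2 + 25 + 60) = -1/14 + 83 = 1161/14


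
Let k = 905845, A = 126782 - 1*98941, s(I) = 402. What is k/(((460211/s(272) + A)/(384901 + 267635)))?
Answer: 13977693065520/685429 ≈ 2.0393e+7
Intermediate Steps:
A = 27841 (A = 126782 - 98941 = 27841)
k/(((460211/s(272) + A)/(384901 + 267635))) = 905845/(((460211/402 + 27841)/(384901 + 267635))) = 905845/(((460211*(1/402) + 27841)/652536)) = 905845/(((460211/402 + 27841)*(1/652536))) = 905845/(((11652293/402)*(1/652536))) = 905845/(11652293/262319472) = 905845*(262319472/11652293) = 13977693065520/685429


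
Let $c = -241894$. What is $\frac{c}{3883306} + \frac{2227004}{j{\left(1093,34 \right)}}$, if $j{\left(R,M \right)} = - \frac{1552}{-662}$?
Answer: $\frac{357816686088675}{376680682} \approx 9.4992 \cdot 10^{5}$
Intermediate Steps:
$j{\left(R,M \right)} = \frac{776}{331}$ ($j{\left(R,M \right)} = \left(-1552\right) \left(- \frac{1}{662}\right) = \frac{776}{331}$)
$\frac{c}{3883306} + \frac{2227004}{j{\left(1093,34 \right)}} = - \frac{241894}{3883306} + \frac{2227004}{\frac{776}{331}} = \left(-241894\right) \frac{1}{3883306} + 2227004 \cdot \frac{331}{776} = - \frac{120947}{1941653} + \frac{184284581}{194} = \frac{357816686088675}{376680682}$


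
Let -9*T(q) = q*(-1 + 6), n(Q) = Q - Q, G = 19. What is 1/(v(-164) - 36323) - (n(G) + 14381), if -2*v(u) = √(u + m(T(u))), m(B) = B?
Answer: 2*(-14381*√41 + 783541596*I)/(-108969*I + 2*√41) ≈ -14381.0 + 3.2596e-9*I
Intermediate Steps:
n(Q) = 0
T(q) = -5*q/9 (T(q) = -q*(-1 + 6)/9 = -q*5/9 = -5*q/9)
v(u) = -√u/3 (v(u) = -√(u - 5*u/9)/2 = -2*√u/3/2 = -√u/3)
1/(v(-164) - 36323) - (n(G) + 14381) = 1/(-2*I*√41/3 - 36323) - (0 + 14381) = 1/(-2*I*√41/3 - 36323) - 1*14381 = 1/(-2*I*√41/3 - 36323) - 14381 = 1/(-36323 - 2*I*√41/3) - 14381 = -14381 + 1/(-36323 - 2*I*√41/3)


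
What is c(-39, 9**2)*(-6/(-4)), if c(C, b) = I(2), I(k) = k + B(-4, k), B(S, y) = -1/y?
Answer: 9/4 ≈ 2.2500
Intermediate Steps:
I(k) = k - 1/k
c(C, b) = 3/2 (c(C, b) = 2 - 1/2 = 3/2)
c(-39, 9**2)*(-6/(-4)) = 3*(-6/(-4))/2 = 3*(-6*(-1/4))/2 = (3/2)*(3/2) = 9/4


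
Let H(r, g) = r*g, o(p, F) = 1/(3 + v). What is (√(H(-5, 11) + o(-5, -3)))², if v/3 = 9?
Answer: -1649/30 ≈ -54.967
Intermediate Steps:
v = 27 (v = 3*9 = 27)
o(p, F) = 1/30 (o(p, F) = 1/(3 + 27) = 1/30)
H(r, g) = g*r
(√(H(-5, 11) + o(-5, -3)))² = (√(11*(-5) + 1/30))² = (√(-55 + 1/30))² = (√(-1649/30))² = (I*√49470/30)² = -1649/30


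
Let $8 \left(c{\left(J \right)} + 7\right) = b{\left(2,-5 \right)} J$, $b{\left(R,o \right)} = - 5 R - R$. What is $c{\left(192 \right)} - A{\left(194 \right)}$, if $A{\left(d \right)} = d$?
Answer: $-489$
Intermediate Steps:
$b{\left(R,o \right)} = - 6 R$
$c{\left(J \right)} = -7 - \frac{3 J}{2}$ ($c{\left(J \right)} = -7 + \frac{\left(-6\right) 2 J}{8} = -7 + \frac{\left(-12\right) J}{8} = -7 - \frac{3 J}{2}$)
$c{\left(192 \right)} - A{\left(194 \right)} = \left(-7 - 288\right) - 194 = -295 - 194 = -489$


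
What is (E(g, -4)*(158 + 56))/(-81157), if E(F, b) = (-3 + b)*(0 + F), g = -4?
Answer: -5992/81157 ≈ -0.073832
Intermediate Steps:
E(F, b) = F*(-3 + b) (E(F, b) = (-3 + b)*F = F*(-3 + b))
(E(g, -4)*(158 + 56))/(-81157) = ((-4*(-3 - 4))*(158 + 56))/(-81157) = (-4*(-7)*214)*(-1/81157) = (28*214)*(-1/81157) = 5992*(-1/81157) = -5992/81157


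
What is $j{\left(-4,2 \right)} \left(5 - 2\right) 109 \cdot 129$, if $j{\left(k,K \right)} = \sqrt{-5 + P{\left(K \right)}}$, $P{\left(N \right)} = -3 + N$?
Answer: $42183 i \sqrt{6} \approx 1.0333 \cdot 10^{5} i$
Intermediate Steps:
$j{\left(k,K \right)} = \sqrt{-8 + K}$ ($j{\left(k,K \right)} = \sqrt{-5 + \left(-3 + K\right)} = \sqrt{-8 + K}$)
$j{\left(-4,2 \right)} \left(5 - 2\right) 109 \cdot 129 = \sqrt{-8 + 2} \left(5 - 2\right) 109 \cdot 129 = \sqrt{-6} \cdot 3 \cdot 109 \cdot 129 = i \sqrt{6} \cdot 3 \cdot 109 \cdot 129 = 3 i \sqrt{6} \cdot 109 \cdot 129 = 327 i \sqrt{6} \cdot 129 = 42183 i \sqrt{6}$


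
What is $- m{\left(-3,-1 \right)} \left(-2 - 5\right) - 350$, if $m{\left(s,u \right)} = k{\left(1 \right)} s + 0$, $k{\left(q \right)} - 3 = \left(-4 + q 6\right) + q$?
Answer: $-476$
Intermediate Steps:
$k{\left(q \right)} = -1 + 7 q$ ($k{\left(q \right)} = 3 + \left(\left(-4 + q 6\right) + q\right) = 3 + \left(\left(-4 + 6 q\right) + q\right) = 3 + \left(-4 + 7 q\right) = -1 + 7 q$)
$m{\left(s,u \right)} = 6 s$ ($m{\left(s,u \right)} = \left(-1 + 7 \cdot 1\right) s + 0 = \left(-1 + 7\right) s + 0 = 6 s + 0 = 6 s$)
$- m{\left(-3,-1 \right)} \left(-2 - 5\right) - 350 = - 6 \left(-3\right) \left(-2 - 5\right) - 350 = \left(-1\right) \left(-18\right) \left(-7\right) - 350 = 18 \left(-7\right) - 350 = -126 - 350 = -476$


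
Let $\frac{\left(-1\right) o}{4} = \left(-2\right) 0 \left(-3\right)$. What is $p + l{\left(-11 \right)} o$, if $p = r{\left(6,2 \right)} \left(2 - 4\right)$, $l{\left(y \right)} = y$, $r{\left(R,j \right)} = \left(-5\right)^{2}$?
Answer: $-50$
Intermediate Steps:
$r{\left(R,j \right)} = 25$
$p = -50$ ($p = 25 \left(2 - 4\right) = 25 \left(-2\right) = -50$)
$o = 0$ ($o = - 4 \left(-2\right) 0 \left(-3\right) = - 4 \cdot 0 \left(-3\right) = \left(-4\right) 0 = 0$)
$p + l{\left(-11 \right)} o = -50 - 0 = -50 + 0 = -50$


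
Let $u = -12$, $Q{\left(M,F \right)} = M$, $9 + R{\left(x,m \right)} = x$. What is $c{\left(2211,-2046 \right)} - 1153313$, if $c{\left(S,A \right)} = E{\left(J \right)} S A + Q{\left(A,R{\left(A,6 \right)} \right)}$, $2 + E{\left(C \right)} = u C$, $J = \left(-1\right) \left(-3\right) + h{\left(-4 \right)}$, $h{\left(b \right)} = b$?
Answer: $-46392419$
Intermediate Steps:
$R{\left(x,m \right)} = -9 + x$
$J = -1$ ($J = \left(-1\right) \left(-3\right) - 4 = 3 - 4 = -1$)
$E{\left(C \right)} = -2 - 12 C$
$c{\left(S,A \right)} = A + 10 A S$ ($c{\left(S,A \right)} = \left(-2 - -12\right) S A + A = \left(-2 + 12\right) S A + A = 10 S A + A = 10 A S + A = A + 10 A S$)
$c{\left(2211,-2046 \right)} - 1153313 = - 2046 \left(1 + 10 \cdot 2211\right) - 1153313 = - 2046 \left(1 + 22110\right) - 1153313 = \left(-2046\right) 22111 - 1153313 = -45239106 - 1153313 = -46392419$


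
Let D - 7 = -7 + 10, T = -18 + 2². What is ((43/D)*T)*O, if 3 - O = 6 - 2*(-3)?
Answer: 2709/5 ≈ 541.80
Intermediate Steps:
T = -14 (T = -18 + 4 = -14)
O = -9 (O = 3 - (6 - 2*(-3)) = 3 - (6 + 6) = 3 - 1*12 = 3 - 12 = -9)
D = 10 (D = 7 + (-7 + 10) = 7 + 3 = 10)
((43/D)*T)*O = ((43/10)*(-14))*(-9) = -301/5*(-9) = 2709/5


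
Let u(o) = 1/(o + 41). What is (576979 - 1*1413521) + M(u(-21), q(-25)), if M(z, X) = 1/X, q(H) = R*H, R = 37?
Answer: -773801351/925 ≈ -8.3654e+5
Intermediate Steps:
q(H) = 37*H
u(o) = 1/(41 + o)
(576979 - 1*1413521) + M(u(-21), q(-25)) = (576979 - 1*1413521) + 1/(37*(-25)) = (576979 - 1413521) + 1/(-925) = -836542 - 1/925 = -773801351/925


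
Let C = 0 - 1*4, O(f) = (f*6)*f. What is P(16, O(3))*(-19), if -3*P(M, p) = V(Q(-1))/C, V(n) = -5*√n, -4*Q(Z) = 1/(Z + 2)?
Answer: 95*I/24 ≈ 3.9583*I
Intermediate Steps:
O(f) = 6*f² (O(f) = (6*f)*f = 6*f²)
Q(Z) = -1/(4*(2 + Z)) (Q(Z) = -1/(4*(Z + 2)) = -1/(4*(2 + Z)))
C = -4 (C = 0 - 4 = -4)
P(M, p) = -5*I/24 (P(M, p) = -(-5*I/√(8 + 4*(-1)))/(3*(-4)) = -(-5*I/√(8 - 4))*(-1)/(3*4) = -(-5*I/2)*(-1)/(3*4) = -5*I/24)
P(16, O(3))*(-19) = -5*I/24*(-19) = 95*I/24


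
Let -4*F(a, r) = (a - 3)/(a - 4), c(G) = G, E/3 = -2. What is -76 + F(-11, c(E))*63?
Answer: -907/10 ≈ -90.700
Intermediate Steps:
E = -6 (E = 3*(-2) = -6)
F(a, r) = -(-3 + a)/(4*(-4 + a)) (F(a, r) = -(a - 3)/(4*(a - 4)) = -(-3 + a)/(4*(-4 + a)))
-76 + F(-11, c(E))*63 = -76 + ((3 - 1*(-11))/(4*(-4 - 11)))*63 = -76 + ((1/4)*(3 + 11)/(-15))*63 = -76 + ((1/4)*(-1/15)*14)*63 = -76 - 7/30*63 = -76 - 147/10 = -907/10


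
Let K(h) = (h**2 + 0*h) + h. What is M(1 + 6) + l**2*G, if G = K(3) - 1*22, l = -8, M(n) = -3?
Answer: -643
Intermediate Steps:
K(h) = h + h**2 (K(h) = (h**2 + 0) + h = h**2 + h = h + h**2)
G = -10 (G = 3*(1 + 3) - 1*22 = 3*4 - 22 = 12 - 22 = -10)
M(1 + 6) + l**2*G = -3 + (-8)**2*(-10) = -3 + 64*(-10) = -3 - 640 = -643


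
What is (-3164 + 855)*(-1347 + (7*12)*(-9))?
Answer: 4855827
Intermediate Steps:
(-3164 + 855)*(-1347 + (7*12)*(-9)) = -2309*(-1347 + 84*(-9)) = -2309*(-1347 - 756) = -2309*(-2103) = 4855827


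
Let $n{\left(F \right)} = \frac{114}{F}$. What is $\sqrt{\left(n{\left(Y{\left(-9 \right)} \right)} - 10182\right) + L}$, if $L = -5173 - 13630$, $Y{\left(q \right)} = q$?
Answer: $\frac{i \sqrt{260979}}{3} \approx 170.29 i$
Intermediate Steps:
$L = -18803$ ($L = -5173 - 13630 = -18803$)
$\sqrt{\left(n{\left(Y{\left(-9 \right)} \right)} - 10182\right) + L} = \sqrt{\left(\frac{114}{-9} - 10182\right) - 18803} = \sqrt{\left(114 \left(- \frac{1}{9}\right) - 10182\right) - 18803} = \sqrt{\left(- \frac{38}{3} - 10182\right) - 18803} = \sqrt{- \frac{30584}{3} - 18803} = \sqrt{- \frac{86993}{3}} = \frac{i \sqrt{260979}}{3}$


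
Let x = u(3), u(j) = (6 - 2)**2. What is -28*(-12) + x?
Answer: 352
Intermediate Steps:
u(j) = 16 (u(j) = 4**2 = 16)
x = 16
-28*(-12) + x = -28*(-12) + 16 = 336 + 16 = 352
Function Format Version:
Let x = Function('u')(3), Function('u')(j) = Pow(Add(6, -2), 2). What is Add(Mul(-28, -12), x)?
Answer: 352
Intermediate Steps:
Function('u')(j) = 16 (Function('u')(j) = Pow(4, 2) = 16)
x = 16
Add(Mul(-28, -12), x) = Add(Mul(-28, -12), 16) = Add(336, 16) = 352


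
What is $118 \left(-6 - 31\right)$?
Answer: $-4366$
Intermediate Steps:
$118 \left(-6 - 31\right) = 118 \left(-37\right) = -4366$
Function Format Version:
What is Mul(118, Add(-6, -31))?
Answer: -4366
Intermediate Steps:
Mul(118, Add(-6, -31)) = Mul(118, -37) = -4366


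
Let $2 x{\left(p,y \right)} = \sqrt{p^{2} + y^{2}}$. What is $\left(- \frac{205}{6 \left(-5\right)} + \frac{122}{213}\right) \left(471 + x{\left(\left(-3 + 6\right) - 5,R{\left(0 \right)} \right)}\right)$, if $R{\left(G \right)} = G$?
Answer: $\frac{744580}{213} \approx 3495.7$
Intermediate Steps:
$x{\left(p,y \right)} = \frac{\sqrt{p^{2} + y^{2}}}{2}$
$\left(- \frac{205}{6 \left(-5\right)} + \frac{122}{213}\right) \left(471 + x{\left(\left(-3 + 6\right) - 5,R{\left(0 \right)} \right)}\right) = \left(- \frac{205}{6 \left(-5\right)} + \frac{122}{213}\right) \left(471 + \frac{\sqrt{\left(\left(-3 + 6\right) - 5\right)^{2} + 0^{2}}}{2}\right) = \left(- \frac{205}{-30} + 122 \cdot \frac{1}{213}\right) \left(471 + \frac{\sqrt{\left(3 - 5\right)^{2} + 0}}{2}\right) = \left(\left(-205\right) \left(- \frac{1}{30}\right) + \frac{122}{213}\right) \left(471 + \frac{\sqrt{\left(-2\right)^{2} + 0}}{2}\right) = \left(\frac{41}{6} + \frac{122}{213}\right) \left(471 + \frac{\sqrt{4 + 0}}{2}\right) = \frac{3155 \left(471 + \frac{\sqrt{4}}{2}\right)}{426} = \frac{3155 \left(471 + \frac{1}{2} \cdot 2\right)}{426} = \frac{3155 \left(471 + 1\right)}{426} = \frac{3155}{426} \cdot 472 = \frac{744580}{213}$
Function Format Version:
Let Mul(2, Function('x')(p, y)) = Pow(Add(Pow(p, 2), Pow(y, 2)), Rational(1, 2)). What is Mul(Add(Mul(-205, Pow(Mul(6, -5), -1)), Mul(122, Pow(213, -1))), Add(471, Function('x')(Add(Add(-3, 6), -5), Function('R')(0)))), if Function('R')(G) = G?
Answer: Rational(744580, 213) ≈ 3495.7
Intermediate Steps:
Function('x')(p, y) = Mul(Rational(1, 2), Pow(Add(Pow(p, 2), Pow(y, 2)), Rational(1, 2)))
Mul(Add(Mul(-205, Pow(Mul(6, -5), -1)), Mul(122, Pow(213, -1))), Add(471, Function('x')(Add(Add(-3, 6), -5), Function('R')(0)))) = Mul(Add(Mul(-205, Pow(Mul(6, -5), -1)), Mul(122, Pow(213, -1))), Add(471, Mul(Rational(1, 2), Pow(Add(Pow(Add(Add(-3, 6), -5), 2), Pow(0, 2)), Rational(1, 2))))) = Mul(Add(Mul(-205, Pow(-30, -1)), Mul(122, Rational(1, 213))), Add(471, Mul(Rational(1, 2), Pow(Add(Pow(Add(3, -5), 2), 0), Rational(1, 2))))) = Mul(Add(Mul(-205, Rational(-1, 30)), Rational(122, 213)), Add(471, Mul(Rational(1, 2), Pow(Add(Pow(-2, 2), 0), Rational(1, 2))))) = Mul(Add(Rational(41, 6), Rational(122, 213)), Add(471, Mul(Rational(1, 2), Pow(Add(4, 0), Rational(1, 2))))) = Mul(Rational(3155, 426), Add(471, Mul(Rational(1, 2), Pow(4, Rational(1, 2))))) = Mul(Rational(3155, 426), Add(471, Mul(Rational(1, 2), 2))) = Mul(Rational(3155, 426), Add(471, 1)) = Mul(Rational(3155, 426), 472) = Rational(744580, 213)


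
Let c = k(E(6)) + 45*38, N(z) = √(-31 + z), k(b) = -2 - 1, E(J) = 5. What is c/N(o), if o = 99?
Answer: 1707*√17/34 ≈ 207.00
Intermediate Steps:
k(b) = -3
c = 1707 (c = -3 + 45*38 = -3 + 1710 = 1707)
c/N(o) = 1707/(√(-31 + 99)) = 1707/(√68) = 1707/((2*√17)) = 1707*(√17/34) = 1707*√17/34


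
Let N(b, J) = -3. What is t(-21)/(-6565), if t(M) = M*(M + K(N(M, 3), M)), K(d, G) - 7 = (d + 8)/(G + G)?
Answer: -593/13130 ≈ -0.045164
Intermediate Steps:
K(d, G) = 7 + (8 + d)/(2*G) (K(d, G) = 7 + (d + 8)/(G + G) = 7 + (8 + d)/((2*G)) = 7 + (8 + d)*(1/(2*G)) = 7 + (8 + d)/(2*G))
t(M) = M*(M + (5 + 14*M)/(2*M)) (t(M) = M*(M + (8 - 3 + 14*M)/(2*M)) = M*(M + (5 + 14*M)/(2*M)))
t(-21)/(-6565) = (5/2 + (-21)² + 7*(-21))/(-6565) = (5/2 + 441 - 147)*(-1/6565) = (593/2)*(-1/6565) = -593/13130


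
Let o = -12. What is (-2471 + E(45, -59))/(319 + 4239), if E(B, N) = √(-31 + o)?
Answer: -2471/4558 + I*√43/4558 ≈ -0.54212 + 0.0014387*I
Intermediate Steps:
E(B, N) = I*√43 (E(B, N) = √(-31 - 12) = √(-43) = I*√43)
(-2471 + E(45, -59))/(319 + 4239) = (-2471 + I*√43)/(319 + 4239) = (-2471 + I*√43)/4558 = (-2471 + I*√43)*(1/4558) = -2471/4558 + I*√43/4558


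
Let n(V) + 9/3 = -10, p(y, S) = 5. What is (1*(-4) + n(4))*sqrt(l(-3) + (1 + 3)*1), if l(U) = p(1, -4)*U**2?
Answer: -119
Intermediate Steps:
n(V) = -13 (n(V) = -3 - 10 = -13)
l(U) = 5*U**2
(1*(-4) + n(4))*sqrt(l(-3) + (1 + 3)*1) = (1*(-4) - 13)*sqrt(5*(-3)**2 + (1 + 3)*1) = (-4 - 13)*sqrt(5*9 + 4*1) = -17*sqrt(45 + 4) = -17*sqrt(49) = -17*7 = -119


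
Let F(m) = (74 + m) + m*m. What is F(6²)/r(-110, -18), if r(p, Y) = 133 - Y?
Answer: 1406/151 ≈ 9.3113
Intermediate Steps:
F(m) = 74 + m + m² (F(m) = (74 + m) + m² = 74 + m + m²)
F(6²)/r(-110, -18) = (74 + 6² + (6²)²)/(133 - 1*(-18)) = (74 + 36 + 36²)/(133 + 18) = (74 + 36 + 1296)/151 = 1406*(1/151) = 1406/151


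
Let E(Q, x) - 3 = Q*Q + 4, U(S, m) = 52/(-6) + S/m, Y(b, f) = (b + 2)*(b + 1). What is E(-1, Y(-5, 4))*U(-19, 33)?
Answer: -2440/33 ≈ -73.939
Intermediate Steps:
Y(b, f) = (1 + b)*(2 + b) (Y(b, f) = (2 + b)*(1 + b) = (1 + b)*(2 + b))
U(S, m) = -26/3 + S/m (U(S, m) = 52*(-⅙) + S/m = -26/3 + S/m)
E(Q, x) = 7 + Q² (E(Q, x) = 3 + (Q*Q + 4) = 3 + (Q² + 4) = 3 + (4 + Q²) = 7 + Q²)
E(-1, Y(-5, 4))*U(-19, 33) = (7 + (-1)²)*(-26/3 - 19/33) = (7 + 1)*(-26/3 - 19*1/33) = 8*(-26/3 - 19/33) = 8*(-305/33) = -2440/33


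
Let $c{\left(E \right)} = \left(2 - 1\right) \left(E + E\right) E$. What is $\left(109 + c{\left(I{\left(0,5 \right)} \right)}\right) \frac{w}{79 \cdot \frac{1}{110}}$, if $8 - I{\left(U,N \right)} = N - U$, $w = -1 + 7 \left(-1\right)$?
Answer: $- \frac{111760}{79} \approx -1414.7$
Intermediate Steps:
$w = -8$ ($w = -1 - 7 = -8$)
$I{\left(U,N \right)} = 8 + U - N$ ($I{\left(U,N \right)} = 8 - \left(N - U\right) = 8 + U - N$)
$c{\left(E \right)} = 2 E^{2}$ ($c{\left(E \right)} = 1 \cdot 2 E E = 2 E E = 2 E^{2}$)
$\left(109 + c{\left(I{\left(0,5 \right)} \right)}\right) \frac{w}{79 \cdot \frac{1}{110}} = \left(109 + 2 \left(8 + 0 - 5\right)^{2}\right) \left(- \frac{8}{79 \cdot \frac{1}{110}}\right) = \left(109 + 2 \cdot 3^{2}\right) \left(- \frac{8}{\frac{79}{110}}\right) = \left(109 + 2 \cdot 9\right) \left(\left(-8\right) \frac{110}{79}\right) = \left(109 + 18\right) \left(- \frac{880}{79}\right) = 127 \left(- \frac{880}{79}\right) = - \frac{111760}{79}$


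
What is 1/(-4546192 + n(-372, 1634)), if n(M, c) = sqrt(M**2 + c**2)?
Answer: -1136548/5166964723131 - sqrt(702085)/10333929446262 ≈ -2.2005e-7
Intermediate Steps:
1/(-4546192 + n(-372, 1634)) = 1/(-4546192 + sqrt((-372)**2 + 1634**2)) = 1/(-4546192 + sqrt(138384 + 2669956)) = 1/(-4546192 + sqrt(2808340)) = 1/(-4546192 + 2*sqrt(702085))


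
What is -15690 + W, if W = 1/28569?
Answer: -448247609/28569 ≈ -15690.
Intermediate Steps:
W = 1/28569 ≈ 3.5003e-5
-15690 + W = -15690 + 1/28569 = -448247609/28569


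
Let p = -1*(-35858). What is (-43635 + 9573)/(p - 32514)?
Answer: -17031/1672 ≈ -10.186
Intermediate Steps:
p = 35858
(-43635 + 9573)/(p - 32514) = (-43635 + 9573)/(35858 - 32514) = -34062/3344 = -34062*1/3344 = -17031/1672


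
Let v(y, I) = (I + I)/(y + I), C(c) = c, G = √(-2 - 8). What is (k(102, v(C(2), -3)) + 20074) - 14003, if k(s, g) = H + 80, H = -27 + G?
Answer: 6124 + I*√10 ≈ 6124.0 + 3.1623*I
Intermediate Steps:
G = I*√10 (G = √(-10) = I*√10 ≈ 3.1623*I)
H = -27 + I*√10 ≈ -27.0 + 3.1623*I
v(y, I) = 2*I/(I + y) (v(y, I) = (2*I)/(I + y) = 2*I/(I + y))
k(s, g) = 53 + I*√10 (k(s, g) = (-27 + I*√10) + 80 = 53 + I*√10)
(k(102, v(C(2), -3)) + 20074) - 14003 = ((53 + I*√10) + 20074) - 14003 = (20127 + I*√10) - 14003 = 6124 + I*√10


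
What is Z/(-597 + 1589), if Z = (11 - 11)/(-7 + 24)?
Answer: 0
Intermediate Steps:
Z = 0 (Z = 0/17 = 0*(1/17) = 0)
Z/(-597 + 1589) = 0/(-597 + 1589) = 0/992 = 0*(1/992) = 0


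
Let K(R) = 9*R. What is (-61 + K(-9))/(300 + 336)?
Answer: -71/318 ≈ -0.22327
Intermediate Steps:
(-61 + K(-9))/(300 + 336) = (-61 + 9*(-9))/(300 + 336) = (-61 - 81)/636 = -142*1/636 = -71/318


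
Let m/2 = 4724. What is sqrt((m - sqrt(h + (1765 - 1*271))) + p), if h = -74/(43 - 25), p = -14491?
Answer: sqrt(-45387 - 3*sqrt(13409))/3 ≈ 71.285*I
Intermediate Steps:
m = 9448 (m = 2*4724 = 9448)
h = -37/9 (h = -74/18 = (1/18)*(-74) = -37/9 ≈ -4.1111)
sqrt((m - sqrt(h + (1765 - 1*271))) + p) = sqrt((9448 - sqrt(-37/9 + (1765 - 1*271))) - 14491) = sqrt((9448 - sqrt(-37/9 + (1765 - 271))) - 14491) = sqrt((9448 - sqrt(-37/9 + 1494)) - 14491) = sqrt((9448 - sqrt(13409/9)) - 14491) = sqrt((9448 - sqrt(13409)/3) - 14491) = sqrt(-5043 - sqrt(13409)/3)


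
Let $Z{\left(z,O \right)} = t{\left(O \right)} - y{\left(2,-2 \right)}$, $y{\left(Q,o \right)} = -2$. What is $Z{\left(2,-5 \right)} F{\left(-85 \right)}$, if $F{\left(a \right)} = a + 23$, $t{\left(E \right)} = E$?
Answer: $186$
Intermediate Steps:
$F{\left(a \right)} = 23 + a$
$Z{\left(z,O \right)} = 2 + O$ ($Z{\left(z,O \right)} = O - -2 = O + 2 = 2 + O$)
$Z{\left(2,-5 \right)} F{\left(-85 \right)} = \left(2 - 5\right) \left(23 - 85\right) = \left(-3\right) \left(-62\right) = 186$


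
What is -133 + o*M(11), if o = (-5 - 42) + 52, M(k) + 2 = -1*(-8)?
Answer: -103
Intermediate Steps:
M(k) = 6 (M(k) = -2 - 1*(-8) = -2 + 8 = 6)
o = 5 (o = -47 + 52 = 5)
-133 + o*M(11) = -133 + 5*6 = -133 + 30 = -103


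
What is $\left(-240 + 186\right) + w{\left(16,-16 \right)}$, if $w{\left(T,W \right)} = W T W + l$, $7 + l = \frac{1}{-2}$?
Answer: $\frac{8069}{2} \approx 4034.5$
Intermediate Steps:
$l = - \frac{15}{2}$ ($l = -7 + \frac{1}{-2} = -7 - \frac{1}{2} = - \frac{15}{2} \approx -7.5$)
$w{\left(T,W \right)} = - \frac{15}{2} + T W^{2}$ ($w{\left(T,W \right)} = W T W - \frac{15}{2} = T W W - \frac{15}{2} = T W^{2} - \frac{15}{2} = - \frac{15}{2} + T W^{2}$)
$\left(-240 + 186\right) + w{\left(16,-16 \right)} = \left(-240 + 186\right) - \left(\frac{15}{2} - 16 \left(-16\right)^{2}\right) = -54 + \left(- \frac{15}{2} + 16 \cdot 256\right) = -54 + \left(- \frac{15}{2} + 4096\right) = -54 + \frac{8177}{2} = \frac{8069}{2}$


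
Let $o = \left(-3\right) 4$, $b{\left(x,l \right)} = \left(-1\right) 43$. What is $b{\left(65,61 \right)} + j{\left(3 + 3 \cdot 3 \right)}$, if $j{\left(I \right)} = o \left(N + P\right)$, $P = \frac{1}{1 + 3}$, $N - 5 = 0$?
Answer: $-106$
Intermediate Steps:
$N = 5$ ($N = 5 + 0 = 5$)
$b{\left(x,l \right)} = -43$
$o = -12$
$P = \frac{1}{4} \approx 0.25$
$j{\left(I \right)} = -63$ ($j{\left(I \right)} = - 12 \left(5 + \frac{1}{4}\right) = \left(-12\right) \frac{21}{4} = -63$)
$b{\left(65,61 \right)} + j{\left(3 + 3 \cdot 3 \right)} = -43 - 63 = -106$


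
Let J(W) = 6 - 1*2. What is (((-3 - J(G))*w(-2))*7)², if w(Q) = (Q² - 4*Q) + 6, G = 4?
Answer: 777924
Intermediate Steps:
J(W) = 4 (J(W) = 6 - 2 = 4)
w(Q) = 6 + Q² - 4*Q
(((-3 - J(G))*w(-2))*7)² = (((-3 - 1*4)*(6 + (-2)² - 4*(-2)))*7)² = (((-3 - 4)*(6 + 4 + 8))*7)² = (-7*18*7)² = (-126*7)² = (-882)² = 777924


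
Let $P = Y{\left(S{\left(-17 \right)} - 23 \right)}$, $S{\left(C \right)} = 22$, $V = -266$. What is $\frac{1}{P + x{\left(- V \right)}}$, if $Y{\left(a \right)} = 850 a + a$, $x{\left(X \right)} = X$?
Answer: $- \frac{1}{585} \approx -0.0017094$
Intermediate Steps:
$Y{\left(a \right)} = 851 a$
$P = -851$ ($P = 851 \left(22 - 23\right) = 851 \left(-1\right) = -851$)
$\frac{1}{P + x{\left(- V \right)}} = \frac{1}{-851 - -266} = \frac{1}{-851 + 266} = \frac{1}{-585} = - \frac{1}{585}$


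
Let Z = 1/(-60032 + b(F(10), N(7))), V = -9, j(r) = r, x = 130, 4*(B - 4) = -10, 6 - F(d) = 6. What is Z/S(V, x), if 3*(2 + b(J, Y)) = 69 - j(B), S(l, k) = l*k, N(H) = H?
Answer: 1/70213455 ≈ 1.4242e-8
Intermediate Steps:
F(d) = 0 (F(d) = 6 - 1*6 = 6 - 6 = 0)
B = 3/2 (B = 4 + (1/4)*(-10) = 4 - 5/2 = 3/2 ≈ 1.5000)
S(l, k) = k*l
b(J, Y) = 41/2 (b(J, Y) = -2 + (69 - 1*3/2)/3 = -2 + (69 - 3/2)/3 = -2 + (1/3)*(135/2) = -2 + 45/2 = 41/2)
Z = -2/120023 (Z = 1/(-60032 + 41/2) = 1/(-120023/2) = -2/120023 ≈ -1.6663e-5)
Z/S(V, x) = -2/(120023*(130*(-9))) = -2/120023/(-1170) = -2/120023*(-1/1170) = 1/70213455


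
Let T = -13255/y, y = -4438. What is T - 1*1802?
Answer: -7984021/4438 ≈ -1799.0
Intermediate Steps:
T = 13255/4438 (T = -13255/(-4438) = -13255*(-1/4438) = 13255/4438 ≈ 2.9867)
T - 1*1802 = 13255/4438 - 1*1802 = 13255/4438 - 1802 = -7984021/4438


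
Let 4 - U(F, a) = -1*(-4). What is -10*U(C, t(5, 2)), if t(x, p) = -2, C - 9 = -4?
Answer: 0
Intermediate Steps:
C = 5 (C = 9 - 4 = 5)
U(F, a) = 0 (U(F, a) = 4 - (-1)*(-4) = 4 - 1*4 = 4 - 4 = 0)
-10*U(C, t(5, 2)) = -10*0 = 0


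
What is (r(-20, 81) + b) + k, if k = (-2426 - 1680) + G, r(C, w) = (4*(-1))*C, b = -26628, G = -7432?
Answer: -38086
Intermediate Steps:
r(C, w) = -4*C
k = -11538 (k = (-2426 - 1680) - 7432 = -4106 - 7432 = -11538)
(r(-20, 81) + b) + k = (-4*(-20) - 26628) - 11538 = (80 - 26628) - 11538 = -26548 - 11538 = -38086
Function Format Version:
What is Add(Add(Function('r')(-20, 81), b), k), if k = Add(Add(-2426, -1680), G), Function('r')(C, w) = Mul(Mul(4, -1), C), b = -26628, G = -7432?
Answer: -38086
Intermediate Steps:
Function('r')(C, w) = Mul(-4, C)
k = -11538 (k = Add(Add(-2426, -1680), -7432) = Add(-4106, -7432) = -11538)
Add(Add(Function('r')(-20, 81), b), k) = Add(Add(Mul(-4, -20), -26628), -11538) = Add(Add(80, -26628), -11538) = Add(-26548, -11538) = -38086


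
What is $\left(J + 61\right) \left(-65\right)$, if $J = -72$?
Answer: $715$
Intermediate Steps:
$\left(J + 61\right) \left(-65\right) = \left(-72 + 61\right) \left(-65\right) = \left(-11\right) \left(-65\right) = 715$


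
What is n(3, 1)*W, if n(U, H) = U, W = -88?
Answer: -264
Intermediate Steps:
n(3, 1)*W = 3*(-88) = -264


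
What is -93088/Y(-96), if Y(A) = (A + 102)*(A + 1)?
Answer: 46544/285 ≈ 163.31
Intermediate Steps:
Y(A) = (1 + A)*(102 + A) (Y(A) = (102 + A)*(1 + A) = (1 + A)*(102 + A))
-93088/Y(-96) = -93088/(102 + (-96)² + 103*(-96)) = -93088/(102 + 9216 - 9888) = -93088/(-570) = -93088*(-1/570) = 46544/285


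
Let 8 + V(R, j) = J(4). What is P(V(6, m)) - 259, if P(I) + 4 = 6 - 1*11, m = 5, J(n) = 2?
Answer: -268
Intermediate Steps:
V(R, j) = -6 (V(R, j) = -8 + 2 = -6)
P(I) = -9 (P(I) = -4 + (6 - 1*11) = -4 + (6 - 11) = -4 - 5 = -9)
P(V(6, m)) - 259 = -9 - 259 = -268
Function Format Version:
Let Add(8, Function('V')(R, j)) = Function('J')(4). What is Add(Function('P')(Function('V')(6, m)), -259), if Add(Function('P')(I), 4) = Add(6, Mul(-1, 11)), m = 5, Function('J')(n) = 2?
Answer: -268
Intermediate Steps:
Function('V')(R, j) = -6 (Function('V')(R, j) = Add(-8, 2) = -6)
Function('P')(I) = -9 (Function('P')(I) = Add(-4, Add(6, Mul(-1, 11))) = Add(-4, Add(6, -11)) = Add(-4, -5) = -9)
Add(Function('P')(Function('V')(6, m)), -259) = Add(-9, -259) = -268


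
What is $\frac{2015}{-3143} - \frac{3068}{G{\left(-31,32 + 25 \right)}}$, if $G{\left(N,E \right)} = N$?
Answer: $\frac{9580259}{97433} \approx 98.327$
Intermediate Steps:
$\frac{2015}{-3143} - \frac{3068}{G{\left(-31,32 + 25 \right)}} = \frac{2015}{-3143} - \frac{3068}{-31} = 2015 \left(- \frac{1}{3143}\right) - - \frac{3068}{31} = - \frac{2015}{3143} + \frac{3068}{31} = \frac{9580259}{97433}$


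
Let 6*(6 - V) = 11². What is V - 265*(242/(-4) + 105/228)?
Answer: 3624355/228 ≈ 15896.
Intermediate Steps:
V = -85/6 (V = 6 - ⅙*11² = 6 - ⅙*121 = 6 - 121/6 = -85/6 ≈ -14.167)
V - 265*(242/(-4) + 105/228) = -85/6 - 265*(242/(-4) + 105/228) = -85/6 - 265*(242*(-¼) + 105*(1/228)) = -85/6 - 265*(-121/2 + 35/76) = -85/6 - 265*(-4563/76) = -85/6 + 1209195/76 = 3624355/228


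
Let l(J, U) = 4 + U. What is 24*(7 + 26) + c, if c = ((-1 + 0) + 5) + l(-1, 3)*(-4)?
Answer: 768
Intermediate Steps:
c = -24 (c = ((-1 + 0) + 5) + (4 + 3)*(-4) = (-1 + 5) + 7*(-4) = 4 - 28 = -24)
24*(7 + 26) + c = 24*(7 + 26) - 24 = 24*33 - 24 = 792 - 24 = 768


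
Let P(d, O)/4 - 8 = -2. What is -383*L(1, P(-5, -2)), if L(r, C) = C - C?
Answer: 0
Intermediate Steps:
P(d, O) = 24 (P(d, O) = 32 + 4*(-2) = 32 - 8 = 24)
L(r, C) = 0
-383*L(1, P(-5, -2)) = -383*0 = 0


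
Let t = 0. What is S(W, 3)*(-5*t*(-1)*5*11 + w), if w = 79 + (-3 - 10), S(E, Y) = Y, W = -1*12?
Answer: 198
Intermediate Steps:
W = -12
w = 66 (w = 79 - 13 = 66)
S(W, 3)*(-5*t*(-1)*5*11 + w) = 3*(-5*0*(-1)*5*11 + 66) = 3*(-0*5*11 + 66) = 3*(-5*0*11 + 66) = 3*(0*11 + 66) = 3*(0 + 66) = 3*66 = 198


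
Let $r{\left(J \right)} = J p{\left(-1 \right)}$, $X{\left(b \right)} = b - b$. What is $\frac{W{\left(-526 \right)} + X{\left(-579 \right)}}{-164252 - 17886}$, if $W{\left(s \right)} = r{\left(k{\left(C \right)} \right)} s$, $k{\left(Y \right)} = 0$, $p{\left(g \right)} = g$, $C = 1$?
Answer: $0$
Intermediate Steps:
$X{\left(b \right)} = 0$
$r{\left(J \right)} = - J$ ($r{\left(J \right)} = J \left(-1\right) = - J$)
$W{\left(s \right)} = 0$ ($W{\left(s \right)} = \left(-1\right) 0 s = 0 s = 0$)
$\frac{W{\left(-526 \right)} + X{\left(-579 \right)}}{-164252 - 17886} = \frac{0 + 0}{-164252 - 17886} = \frac{0}{-164252 - 17886} = \frac{0}{-182138} = 0 \left(- \frac{1}{182138}\right) = 0$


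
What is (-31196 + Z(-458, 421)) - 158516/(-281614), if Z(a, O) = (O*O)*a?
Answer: -11434594792960/140807 ≈ -8.1208e+7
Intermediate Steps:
Z(a, O) = a*O**2 (Z(a, O) = O**2*a = a*O**2)
(-31196 + Z(-458, 421)) - 158516/(-281614) = (-31196 - 458*421**2) - 158516/(-281614) = (-31196 - 458*177241) - 158516*(-1/281614) = (-31196 - 81176378) + 79258/140807 = -81207574 + 79258/140807 = -11434594792960/140807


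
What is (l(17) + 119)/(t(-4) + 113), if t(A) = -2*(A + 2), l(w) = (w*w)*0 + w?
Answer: 136/117 ≈ 1.1624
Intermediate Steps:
l(w) = w (l(w) = w²*0 + w = 0 + w = w)
t(A) = -4 - 2*A (t(A) = -2*(2 + A) = -4 - 2*A)
(l(17) + 119)/(t(-4) + 113) = (17 + 119)/((-4 - 2*(-4)) + 113) = 136/((-4 + 8) + 113) = 136/(4 + 113) = 136/117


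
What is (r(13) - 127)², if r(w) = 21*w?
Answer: 21316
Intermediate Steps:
(r(13) - 127)² = (21*13 - 127)² = (273 - 127)² = 146² = 21316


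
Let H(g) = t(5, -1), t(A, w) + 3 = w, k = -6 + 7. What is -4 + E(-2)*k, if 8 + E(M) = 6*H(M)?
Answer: -36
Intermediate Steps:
k = 1
t(A, w) = -3 + w
H(g) = -4 (H(g) = -3 - 1 = -4)
E(M) = -32 (E(M) = -8 + 6*(-4) = -8 - 24 = -32)
-4 + E(-2)*k = -4 - 32*1 = -4 - 32 = -36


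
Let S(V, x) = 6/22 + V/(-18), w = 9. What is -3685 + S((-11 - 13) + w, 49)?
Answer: -243137/66 ≈ -3683.9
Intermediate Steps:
S(V, x) = 3/11 - V/18 (S(V, x) = 6*(1/22) + V*(-1/18) = 3/11 - V/18)
-3685 + S((-11 - 13) + w, 49) = -3685 + (3/11 - ((-11 - 13) + 9)/18) = -3685 + (3/11 - (-24 + 9)/18) = -3685 + (3/11 - 1/18*(-15)) = -3685 + (3/11 + ⅚) = -3685 + 73/66 = -243137/66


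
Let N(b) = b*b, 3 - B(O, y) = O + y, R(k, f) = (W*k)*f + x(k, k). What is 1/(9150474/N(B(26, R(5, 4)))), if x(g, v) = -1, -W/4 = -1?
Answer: 1734/1525079 ≈ 0.0011370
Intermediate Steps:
W = 4 (W = -4*(-1) = 4)
R(k, f) = -1 + 4*f*k (R(k, f) = (4*k)*f - 1 = 4*f*k - 1 = -1 + 4*f*k)
B(O, y) = 3 - O - y (B(O, y) = 3 - (O + y) = 3 + (-O - y) = 3 - O - y)
N(b) = b²
1/(9150474/N(B(26, R(5, 4)))) = 1/(9150474/((3 - 1*26 - (-1 + 4*4*5))²)) = 1/(9150474/((3 - 26 - (-1 + 80))²)) = 1/(9150474/((3 - 26 - 1*79)²)) = 1/(9150474/((3 - 26 - 79)²)) = 1/(9150474/((-102)²)) = 1/(9150474/10404) = 1/(9150474*(1/10404)) = 1/(1525079/1734) = 1734/1525079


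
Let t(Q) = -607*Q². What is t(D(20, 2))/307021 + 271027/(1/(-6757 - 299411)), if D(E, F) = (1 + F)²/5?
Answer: -636913487455980567/7675525 ≈ -8.2980e+10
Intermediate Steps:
D(E, F) = (1 + F)²/5 (D(E, F) = (1 + F)²*(⅕) = (1 + F)²/5)
t(D(20, 2))/307021 + 271027/(1/(-6757 - 299411)) = -607*(1 + 2)⁴/25/307021 + 271027/(1/(-6757 - 299411)) = -607*((⅕)*3²)²*(1/307021) + 271027/(1/(-306168)) = -607*((⅕)*9)²*(1/307021) + 271027/(-1/306168) = -607*(9/5)²*(1/307021) + 271027*(-306168) = -607*81/25*(1/307021) - 82979794536 = -49167/25*1/307021 - 82979794536 = -49167/7675525 - 82979794536 = -636913487455980567/7675525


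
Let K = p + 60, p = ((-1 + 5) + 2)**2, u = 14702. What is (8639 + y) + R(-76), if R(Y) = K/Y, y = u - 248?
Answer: 438743/19 ≈ 23092.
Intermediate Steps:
p = 36 (p = (4 + 2)**2 = 6**2 = 36)
K = 96 (K = 36 + 60 = 96)
y = 14454 (y = 14702 - 248 = 14454)
R(Y) = 96/Y
(8639 + y) + R(-76) = (8639 + 14454) + 96/(-76) = 23093 + 96*(-1/76) = 23093 - 24/19 = 438743/19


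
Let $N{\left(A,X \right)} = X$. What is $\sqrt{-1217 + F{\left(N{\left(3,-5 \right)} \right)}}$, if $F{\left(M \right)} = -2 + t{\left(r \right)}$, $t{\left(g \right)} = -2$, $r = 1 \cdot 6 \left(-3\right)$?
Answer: $i \sqrt{1221} \approx 34.943 i$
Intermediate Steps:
$r = -18$ ($r = 6 \left(-3\right) = -18$)
$F{\left(M \right)} = -4$ ($F{\left(M \right)} = -2 - 2 = -4$)
$\sqrt{-1217 + F{\left(N{\left(3,-5 \right)} \right)}} = \sqrt{-1217 - 4} = \sqrt{-1221} = i \sqrt{1221}$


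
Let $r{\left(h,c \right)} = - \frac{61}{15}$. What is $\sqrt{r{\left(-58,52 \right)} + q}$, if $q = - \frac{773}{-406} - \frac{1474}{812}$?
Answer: $\frac{i \sqrt{36884085}}{3045} \approx 1.9945 i$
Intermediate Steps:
$r{\left(h,c \right)} = - \frac{61}{15}$ ($r{\left(h,c \right)} = \left(-61\right) \frac{1}{15} = - \frac{61}{15}$)
$q = \frac{18}{203}$ ($q = \left(-773\right) \left(- \frac{1}{406}\right) - \frac{737}{406} = \frac{773}{406} - \frac{737}{406} = \frac{18}{203} \approx 0.08867$)
$\sqrt{r{\left(-58,52 \right)} + q} = \sqrt{- \frac{61}{15} + \frac{18}{203}} = \sqrt{- \frac{12113}{3045}} = \frac{i \sqrt{36884085}}{3045}$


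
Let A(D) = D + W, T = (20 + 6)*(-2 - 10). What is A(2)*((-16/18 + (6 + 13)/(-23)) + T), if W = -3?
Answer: 64939/207 ≈ 313.71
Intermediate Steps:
T = -312 (T = 26*(-12) = -312)
A(D) = -3 + D (A(D) = D - 3 = -3 + D)
A(2)*((-16/18 + (6 + 13)/(-23)) + T) = (-3 + 2)*((-16/18 + (6 + 13)/(-23)) - 312) = -((-16*1/18 + 19*(-1/23)) - 312) = -((-8/9 - 19/23) - 312) = -(-355/207 - 312) = -1*(-64939/207) = 64939/207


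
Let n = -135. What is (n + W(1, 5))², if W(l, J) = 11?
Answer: 15376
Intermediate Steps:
(n + W(1, 5))² = (-135 + 11)² = (-124)² = 15376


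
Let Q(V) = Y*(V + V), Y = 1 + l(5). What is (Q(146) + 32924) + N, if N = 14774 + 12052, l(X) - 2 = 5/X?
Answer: 60918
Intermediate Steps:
l(X) = 2 + 5/X
Y = 4 (Y = 1 + (2 + 5/5) = 1 + (2 + 5*(⅕)) = 1 + (2 + 1) = 1 + 3 = 4)
N = 26826
Q(V) = 8*V (Q(V) = 4*(V + V) = 4*(2*V) = 8*V)
(Q(146) + 32924) + N = (8*146 + 32924) + 26826 = (1168 + 32924) + 26826 = 34092 + 26826 = 60918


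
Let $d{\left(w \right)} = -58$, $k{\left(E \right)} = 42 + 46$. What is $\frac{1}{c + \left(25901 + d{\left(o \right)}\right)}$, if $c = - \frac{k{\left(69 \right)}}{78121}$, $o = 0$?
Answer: $\frac{78121}{2018880915} \approx 3.8695 \cdot 10^{-5}$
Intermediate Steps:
$k{\left(E \right)} = 88$
$c = - \frac{88}{78121} \approx -0.0011265$
$\frac{1}{c + \left(25901 + d{\left(o \right)}\right)} = \frac{1}{- \frac{88}{78121} + \left(25901 - 58\right)} = \frac{1}{- \frac{88}{78121} + 25843} = \frac{1}{\frac{2018880915}{78121}} = \frac{78121}{2018880915}$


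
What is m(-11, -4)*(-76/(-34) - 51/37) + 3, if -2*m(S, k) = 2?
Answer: 1348/629 ≈ 2.1431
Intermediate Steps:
m(S, k) = -1 (m(S, k) = -½*2 = -1)
m(-11, -4)*(-76/(-34) - 51/37) + 3 = -(-76/(-34) - 51/37) + 3 = -(-76*(-1/34) - 51*1/37) + 3 = -(38/17 - 51/37) + 3 = -1*539/629 + 3 = -539/629 + 3 = 1348/629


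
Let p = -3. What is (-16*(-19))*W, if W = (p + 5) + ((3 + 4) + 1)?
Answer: 3040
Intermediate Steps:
W = 10 (W = (-3 + 5) + ((3 + 4) + 1) = 2 + (7 + 1) = 2 + 8 = 10)
(-16*(-19))*W = -16*(-19)*10 = 304*10 = 3040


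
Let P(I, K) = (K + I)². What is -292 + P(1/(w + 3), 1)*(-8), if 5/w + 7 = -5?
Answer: -295404/961 ≈ -307.39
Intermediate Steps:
w = -5/12 (w = 5/(-7 - 5) = 5/(-12) = 5*(-1/12) = -5/12 ≈ -0.41667)
P(I, K) = (I + K)²
-292 + P(1/(w + 3), 1)*(-8) = -292 + (1/(-5/12 + 3) + 1)²*(-8) = -292 + (1/(31/12) + 1)²*(-8) = -292 + (12/31 + 1)²*(-8) = -292 + (43/31)²*(-8) = -292 + (1849/961)*(-8) = -292 - 14792/961 = -295404/961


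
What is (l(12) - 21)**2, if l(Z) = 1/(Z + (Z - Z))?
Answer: 63001/144 ≈ 437.51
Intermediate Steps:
l(Z) = 1/Z (l(Z) = 1/(Z + 0) = 1/Z)
(l(12) - 21)**2 = (1/12 - 21)**2 = (-251/12)**2 = 63001/144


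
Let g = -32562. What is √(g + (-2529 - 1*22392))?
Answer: 3*I*√6387 ≈ 239.76*I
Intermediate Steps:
√(g + (-2529 - 1*22392)) = √(-32562 + (-2529 - 1*22392)) = √(-32562 + (-2529 - 22392)) = √(-32562 - 24921) = √(-57483) = 3*I*√6387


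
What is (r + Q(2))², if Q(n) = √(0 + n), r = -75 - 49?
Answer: (124 - √2)² ≈ 15027.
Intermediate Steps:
r = -124
Q(n) = √n
(r + Q(2))² = (-124 + √2)²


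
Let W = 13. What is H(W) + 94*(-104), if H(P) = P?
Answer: -9763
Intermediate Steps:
H(W) + 94*(-104) = 13 + 94*(-104) = 13 - 9776 = -9763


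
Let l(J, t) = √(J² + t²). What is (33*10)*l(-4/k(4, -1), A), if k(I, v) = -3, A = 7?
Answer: 110*√457 ≈ 2351.5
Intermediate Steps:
(33*10)*l(-4/k(4, -1), A) = (33*10)*√((-4/(-3))² + 7²) = 330*√((-4*(-⅓))² + 49) = 330*√((4/3)² + 49) = 330*√(16/9 + 49) = 330*√(457/9) = 330*(√457/3) = 110*√457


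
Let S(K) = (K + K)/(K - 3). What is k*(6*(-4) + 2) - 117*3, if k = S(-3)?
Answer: -373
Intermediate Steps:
S(K) = 2*K/(-3 + K) (S(K) = (2*K)/(-3 + K) = 2*K/(-3 + K))
k = 1 (k = 2*(-3)/(-3 - 3) = 2*(-3)/(-6) = 2*(-3)*(-⅙) = 1)
k*(6*(-4) + 2) - 117*3 = 1*(6*(-4) + 2) - 117*3 = 1*(-24 + 2) - 351 = 1*(-22) - 351 = -22 - 351 = -373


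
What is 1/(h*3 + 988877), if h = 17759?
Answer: 1/1042154 ≈ 9.5955e-7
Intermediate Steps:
1/(h*3 + 988877) = 1/(17759*3 + 988877) = 1/(53277 + 988877) = 1/1042154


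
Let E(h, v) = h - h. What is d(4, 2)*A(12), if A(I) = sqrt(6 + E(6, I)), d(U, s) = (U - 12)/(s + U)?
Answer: -4*sqrt(6)/3 ≈ -3.2660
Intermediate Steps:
E(h, v) = 0
d(U, s) = (-12 + U)/(U + s)
A(I) = sqrt(6) (A(I) = sqrt(6 + 0) = sqrt(6))
d(4, 2)*A(12) = ((-12 + 4)/(4 + 2))*sqrt(6) = (-8/6)*sqrt(6) = ((1/6)*(-8))*sqrt(6) = -4*sqrt(6)/3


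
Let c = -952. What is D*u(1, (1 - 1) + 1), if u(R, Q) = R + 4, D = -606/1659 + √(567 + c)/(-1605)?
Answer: -1010/553 - I*√385/321 ≈ -1.8264 - 0.061126*I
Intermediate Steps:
D = -202/553 - I*√385/1605 (D = -606/1659 + √(567 - 952)/(-1605) = -606*1/1659 + √(-385)*(-1/1605) = -202/553 + (I*√385)*(-1/1605) = -202/553 - I*√385/1605 ≈ -0.36528 - 0.012225*I)
u(R, Q) = 4 + R
D*u(1, (1 - 1) + 1) = (-202/553 - I*√385/1605)*(4 + 1) = (-202/553 - I*√385/1605)*5 = -1010/553 - I*√385/321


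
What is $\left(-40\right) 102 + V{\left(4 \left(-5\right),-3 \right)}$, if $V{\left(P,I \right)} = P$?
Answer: $-4100$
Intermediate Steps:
$\left(-40\right) 102 + V{\left(4 \left(-5\right),-3 \right)} = \left(-40\right) 102 + 4 \left(-5\right) = -4080 - 20 = -4100$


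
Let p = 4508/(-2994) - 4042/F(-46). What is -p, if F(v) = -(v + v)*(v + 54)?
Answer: 3854909/550896 ≈ 6.9975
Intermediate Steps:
F(v) = -2*v*(54 + v)
p = -3854909/550896 (p = 4508/(-2994) - 4042*1/(92*(54 - 46)) = 4508*(-1/2994) - 4042/((-2*(-46)*8)) = -2254/1497 - 4042/736 = -2254/1497 - 4042*1/736 = -2254/1497 - 2021/368 = -3854909/550896 ≈ -6.9975)
-p = -1*(-3854909/550896) = 3854909/550896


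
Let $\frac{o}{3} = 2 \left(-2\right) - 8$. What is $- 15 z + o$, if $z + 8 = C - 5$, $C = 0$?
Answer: $159$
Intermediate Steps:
$z = -13$ ($z = -8 + \left(0 - 5\right) = -8 - 5 = -13$)
$o = -36$ ($o = 3 \left(2 \left(-2\right) - 8\right) = 3 \left(-4 - 8\right) = 3 \left(-12\right) = -36$)
$- 15 z + o = \left(-15\right) \left(-13\right) - 36 = 195 - 36 = 159$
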